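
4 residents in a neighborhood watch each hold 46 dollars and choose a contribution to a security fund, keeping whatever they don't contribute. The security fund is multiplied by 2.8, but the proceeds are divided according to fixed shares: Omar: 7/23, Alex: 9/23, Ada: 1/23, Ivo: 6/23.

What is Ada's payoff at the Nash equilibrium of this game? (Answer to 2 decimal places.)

For player j, contributing a unit is worthwhile iff 2.8 × (j's share) ≥ 1, i.e. iff j's share is at least 0.3571.
The only share above 0.3571 is Alex's 9/23, contributing 46; the remaining 3 contribute 0. Total contributed: 46.
Ada keeps 46 and receives 2.8 × 46 × 1/23 = 5.60 from the security fund, for a payoff of 51.60.

51.60 dollars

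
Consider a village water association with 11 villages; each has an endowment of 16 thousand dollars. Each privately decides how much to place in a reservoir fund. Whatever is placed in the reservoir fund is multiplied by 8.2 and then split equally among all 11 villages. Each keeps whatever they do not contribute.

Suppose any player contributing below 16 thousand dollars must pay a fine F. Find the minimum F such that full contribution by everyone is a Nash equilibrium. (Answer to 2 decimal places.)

Given the others contribute fully, the best deviation is to contribute 0 (any partial contribution still incurs the fine and gives up units whose private return 0.7455 is below 1).
Deviating from 16 to 0 saves 16 thousand dollars but forfeits the deviator's share of the drop in the reservoir fund: 8.2/11 × 16 = 11.93.
So the deviation gain is 16 − 11.93 = 4.07, and the fine must be at least 4.07 thousand dollars to wipe it out.

4.07 thousand dollars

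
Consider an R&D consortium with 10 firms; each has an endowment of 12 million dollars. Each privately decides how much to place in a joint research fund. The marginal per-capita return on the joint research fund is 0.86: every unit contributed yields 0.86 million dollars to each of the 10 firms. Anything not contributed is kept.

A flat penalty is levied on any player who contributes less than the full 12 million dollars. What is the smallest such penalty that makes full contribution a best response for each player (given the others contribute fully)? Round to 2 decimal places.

Given the others contribute fully, the best deviation is to contribute 0 (any partial contribution still incurs the fine and gives up units whose private return 0.86 is below 1).
Deviating from 12 to 0 saves 12 million dollars but forfeits the deviator's share of the drop in the joint research fund: 0.86 × 12 = 10.32.
So the deviation gain is 12 − 10.32 = 1.68, and the fine must be at least 1.68 million dollars to wipe it out.

1.68 million dollars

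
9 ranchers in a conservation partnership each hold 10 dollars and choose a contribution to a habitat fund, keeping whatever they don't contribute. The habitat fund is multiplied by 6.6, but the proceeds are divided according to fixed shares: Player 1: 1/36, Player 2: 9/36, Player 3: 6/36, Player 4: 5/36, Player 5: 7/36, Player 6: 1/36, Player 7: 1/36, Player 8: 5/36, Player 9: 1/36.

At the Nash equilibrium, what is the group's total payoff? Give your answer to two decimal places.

Each unit j contributes comes back to j as 6.6 × (j's share), so j prefers to contribute only if that share exceeds 1/6.6 = 0.1515; otherwise keeping the unit dominates.
Player 2, Player 3 and Player 5 are above the threshold, contributing 10 each; the remaining 6 contribute 0. Total contributed: 30.
The habitat fund pays out 6.6 × 30 = 198.00 in total (split across the unequal shares, but the aggregate is all that matters for the group sum).
The 6 free-riders keep 10 each, adding 60. Group total = 60 + 198.00 = 258.00.

258.00 dollars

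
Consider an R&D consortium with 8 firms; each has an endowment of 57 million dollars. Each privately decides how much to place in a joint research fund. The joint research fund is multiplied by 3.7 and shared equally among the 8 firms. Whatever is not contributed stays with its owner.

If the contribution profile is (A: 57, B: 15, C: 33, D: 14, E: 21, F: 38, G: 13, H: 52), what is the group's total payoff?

1112.10 million dollars

Total contributed: 57 + 15 + 33 + 14 + 21 + 38 + 13 + 52 = 243; total kept: 8 × 57 − 243 = 213.
The joint research fund pays out 3.7 × 243 = 899.10 in aggregate.
Group total = 213 + 899.10 = 1112.10.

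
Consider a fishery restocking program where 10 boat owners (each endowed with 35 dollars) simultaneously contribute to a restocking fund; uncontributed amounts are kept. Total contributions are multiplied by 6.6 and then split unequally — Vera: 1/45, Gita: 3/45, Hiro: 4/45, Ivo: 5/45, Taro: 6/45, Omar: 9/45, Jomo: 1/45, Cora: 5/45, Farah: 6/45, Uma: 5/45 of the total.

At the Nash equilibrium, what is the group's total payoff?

A player with share s gets back 6.6·s per unit contributed, so full contribution is dominant for anyone with s > 1/6.6 = 0.1515 and zero contribution is dominant for anyone below.
Omar alone (share 9/45) is above the threshold, contributing 35; the remaining 9 contribute 0. Total contributed: 35.
The restocking fund pays out 6.6 × 35 = 231.00 in total (split across the unequal shares, but the aggregate is all that matters for the group sum).
The 9 free-riders keep 35 each, adding 315. Group total = 315 + 231.00 = 546.00.

546.00 dollars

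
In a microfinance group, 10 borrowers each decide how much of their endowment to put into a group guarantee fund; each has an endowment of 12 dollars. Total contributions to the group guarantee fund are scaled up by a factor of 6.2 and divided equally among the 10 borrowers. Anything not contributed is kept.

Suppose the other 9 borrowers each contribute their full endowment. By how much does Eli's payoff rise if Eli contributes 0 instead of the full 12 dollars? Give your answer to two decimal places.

4.56 dollars

Switching from a contribution of 12 to 0 lets Eli keep an extra 12 dollars, but lowers the group guarantee fund by 12, which costs Eli their own share of that drop: 6.2/10 × 12 = 7.44.
Net gain = 12 − 7.44 = 4.56. The private return per contributed unit (0.6200) is below 1, so free-riding is indeed the best response regardless of what the others do.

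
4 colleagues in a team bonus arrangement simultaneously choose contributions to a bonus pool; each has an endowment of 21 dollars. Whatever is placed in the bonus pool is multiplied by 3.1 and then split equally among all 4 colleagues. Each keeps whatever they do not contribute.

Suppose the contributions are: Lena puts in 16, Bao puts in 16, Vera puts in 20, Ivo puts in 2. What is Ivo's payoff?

60.85 dollars

Total contributed: 16 + 16 + 20 + 2 = 54.
Each receives 3.1 × 54 / 4 = 41.85 from the bonus pool.
Ivo keeps 21 − 2 = 19, so Ivo's payoff is 19 + 41.85 = 60.85.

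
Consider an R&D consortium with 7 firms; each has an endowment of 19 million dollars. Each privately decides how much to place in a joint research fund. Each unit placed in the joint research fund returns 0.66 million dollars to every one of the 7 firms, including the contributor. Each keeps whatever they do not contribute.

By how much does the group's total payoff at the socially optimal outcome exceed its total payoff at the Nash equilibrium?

481.46 million dollars

The private return per contributed unit is 0.66 < 1, so contributing 0 is dominant for every player. At the Nash equilibrium everyone keeps their 19, and the group total is 7 × 19 = 133.
Each contributed unit returns 4.620 to the group as a whole (0.66 to each of 7 players), which exceeds 1, so the social optimum is full contribution: group total = 4.620 × 133 = 614.46.
Efficiency loss = 614.46 − 133 = 481.46.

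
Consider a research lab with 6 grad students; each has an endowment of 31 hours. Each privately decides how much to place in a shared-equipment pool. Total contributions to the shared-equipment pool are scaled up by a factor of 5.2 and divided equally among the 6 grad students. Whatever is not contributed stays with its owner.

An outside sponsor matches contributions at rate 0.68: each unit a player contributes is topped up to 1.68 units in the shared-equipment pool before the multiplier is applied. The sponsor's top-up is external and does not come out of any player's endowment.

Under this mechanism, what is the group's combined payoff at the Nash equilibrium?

With the mechanism, a contributed unit returns 5.2 × 1.68 / 6 = 1.4560 per unit of net cost to the contributor — now above 1 — so contributing fully is weakly dominant for every player.
At the Nash equilibrium everyone contributes 31. Group total payoff = 5.2 × 1.68 × 186 = 1624.90.

1624.90 hours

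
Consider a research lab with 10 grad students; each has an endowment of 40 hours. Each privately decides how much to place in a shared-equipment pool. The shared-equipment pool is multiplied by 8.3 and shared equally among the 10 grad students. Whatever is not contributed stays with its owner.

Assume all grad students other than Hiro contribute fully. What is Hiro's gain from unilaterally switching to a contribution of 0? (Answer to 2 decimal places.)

Switching from a contribution of 40 to 0 lets Hiro keep an extra 40 hours, but lowers the shared-equipment pool by 40, which costs Hiro their own share of that drop: 8.3/10 × 40 = 33.20.
Net gain = 40 − 33.20 = 6.80. The private return per contributed unit (0.8300) is below 1, so free-riding is indeed the best response regardless of what the others do.

6.80 hours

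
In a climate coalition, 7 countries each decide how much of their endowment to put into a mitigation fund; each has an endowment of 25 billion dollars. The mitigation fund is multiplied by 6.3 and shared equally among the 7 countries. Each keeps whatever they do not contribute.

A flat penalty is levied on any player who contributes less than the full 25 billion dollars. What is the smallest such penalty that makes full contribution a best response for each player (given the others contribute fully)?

Given the others contribute fully, the best deviation is to contribute 0 (any partial contribution still incurs the fine and gives up units whose private return 0.9000 is below 1).
Deviating from 25 to 0 saves 25 billion dollars but forfeits the deviator's share of the drop in the mitigation fund: 6.3/7 × 25 = 22.50.
So the deviation gain is 25 − 22.50 = 2.50, and the fine must be at least 2.50 billion dollars to wipe it out.

2.50 billion dollars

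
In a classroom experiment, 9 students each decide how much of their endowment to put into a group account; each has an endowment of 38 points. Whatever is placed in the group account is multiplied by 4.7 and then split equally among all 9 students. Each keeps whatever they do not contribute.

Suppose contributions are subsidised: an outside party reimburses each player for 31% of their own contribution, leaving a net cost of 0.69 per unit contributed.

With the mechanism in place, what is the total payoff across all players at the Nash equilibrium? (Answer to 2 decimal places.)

The effective private return is (4.7/9) / 0.69 = 0.7568, which is still under 1, so the mechanism doesn't change anyone's dominant strategy: zero contribution.
At the Nash equilibrium no one contributes; group total payoff = 9 × 38 = 342.

342.00 points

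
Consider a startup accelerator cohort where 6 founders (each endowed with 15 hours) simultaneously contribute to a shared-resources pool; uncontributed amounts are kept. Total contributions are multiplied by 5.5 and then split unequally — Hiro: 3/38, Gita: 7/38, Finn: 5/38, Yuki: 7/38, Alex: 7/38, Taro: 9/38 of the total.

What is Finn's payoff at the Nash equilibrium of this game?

A player with share s gets back 5.5·s per unit contributed, so full contribution is dominant for anyone with s > 1/5.5 = 0.1818 and zero contribution is dominant for anyone below.
The shares above 0.1818 belong to Gita, Yuki, Alex and Taro, contributing 15 each; the remaining 2 contribute 0. Total contributed: 60.
Finn keeps 15 and receives 5.5 × 60 × 5/38 = 43.42 from the shared-resources pool, for a payoff of 58.42.

58.42 hours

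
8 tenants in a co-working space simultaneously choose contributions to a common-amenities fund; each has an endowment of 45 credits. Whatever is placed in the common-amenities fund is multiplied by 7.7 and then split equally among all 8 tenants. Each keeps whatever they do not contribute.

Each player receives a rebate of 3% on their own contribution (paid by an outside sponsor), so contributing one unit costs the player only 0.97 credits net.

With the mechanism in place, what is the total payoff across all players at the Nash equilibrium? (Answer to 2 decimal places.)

The effective private return is (7.7/8) / 0.97 = 0.9923, which is still under 1, so the mechanism doesn't change anyone's dominant strategy: zero contribution.
At the Nash equilibrium no one contributes; group total payoff = 8 × 45 = 360.

360.00 credits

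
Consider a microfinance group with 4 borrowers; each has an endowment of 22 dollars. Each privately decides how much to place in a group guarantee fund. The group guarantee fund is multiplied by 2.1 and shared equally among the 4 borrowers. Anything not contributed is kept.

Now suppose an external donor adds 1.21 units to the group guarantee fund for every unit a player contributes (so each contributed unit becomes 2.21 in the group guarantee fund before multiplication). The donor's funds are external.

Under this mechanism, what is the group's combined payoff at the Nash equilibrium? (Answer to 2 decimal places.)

With the mechanism, a contributed unit returns 2.1 × 2.21 / 4 = 1.1603 per unit of net cost to the contributor — now above 1 — so contributing fully is weakly dominant for every player.
So the Nash equilibrium is full contribution by all 4; the group earns 2.1 × 2.21 × 88 = 408.41.

408.41 dollars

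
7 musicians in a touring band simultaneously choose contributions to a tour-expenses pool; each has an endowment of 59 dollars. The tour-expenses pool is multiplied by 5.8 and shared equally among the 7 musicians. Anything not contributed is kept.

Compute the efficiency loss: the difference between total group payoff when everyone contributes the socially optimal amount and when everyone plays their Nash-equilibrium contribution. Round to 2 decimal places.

Each contributed unit returns 5.8/7 = 0.8286 to its contributor — below 1 — so contributing 0 is dominant for every player. At the Nash equilibrium everyone keeps their 59, and the group total is 7 × 59 = 413.
Each contributed unit returns 5.800 to the group as a whole (0.8286 to each of 7 players), which exceeds 1, so the social optimum is full contribution: group total = 5.800 × 413 = 2395.40.
Efficiency loss = 2395.40 − 413 = 1982.40.

1982.40 dollars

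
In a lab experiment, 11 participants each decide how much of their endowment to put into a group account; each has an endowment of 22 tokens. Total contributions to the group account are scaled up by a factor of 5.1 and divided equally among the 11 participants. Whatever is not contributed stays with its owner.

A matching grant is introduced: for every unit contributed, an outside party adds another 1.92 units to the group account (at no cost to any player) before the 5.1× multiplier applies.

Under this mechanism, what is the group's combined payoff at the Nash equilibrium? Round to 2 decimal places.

3603.86 tokens

Under the mechanism each unit contributed yields 5.1 × 2.92 / 11 = 1.3538 back to its contributor per unit of net cost, which exceeds 1, making full contribution the dominant choice for everyone.
At the Nash equilibrium everyone contributes 22. Group total payoff = 5.1 × 2.92 × 242 = 3603.86.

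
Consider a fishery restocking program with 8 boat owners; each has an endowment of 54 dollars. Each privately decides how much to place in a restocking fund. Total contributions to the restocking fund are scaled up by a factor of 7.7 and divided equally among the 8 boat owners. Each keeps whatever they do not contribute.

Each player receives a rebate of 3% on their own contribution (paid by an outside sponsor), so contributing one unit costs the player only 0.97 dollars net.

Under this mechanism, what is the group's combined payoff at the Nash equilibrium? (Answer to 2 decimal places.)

432.00 dollars

The effective private return is (7.7/8) / 0.97 = 0.9923, which is still under 1, so the mechanism doesn't change anyone's dominant strategy: zero contribution.
At the Nash equilibrium no one contributes; group total payoff = 8 × 54 = 432.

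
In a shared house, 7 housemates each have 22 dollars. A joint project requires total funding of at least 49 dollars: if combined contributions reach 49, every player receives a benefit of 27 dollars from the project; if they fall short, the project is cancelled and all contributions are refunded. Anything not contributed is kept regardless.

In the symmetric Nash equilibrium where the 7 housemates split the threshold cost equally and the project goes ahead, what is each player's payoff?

42 dollars

Equal share of the threshold: 49/7 = 7.
At this profile no one gains by cutting their contribution: any cut drops the total below 49, the project is cancelled, contributions are refunded, and the deviator ends with 22, which is less than 22 − 7 + 27 = 42. Contributing more than 7 just wastes the excess. So contributing exactly 7 is a best response.
Each player's payoff: 22 − 7 + 27 = 42.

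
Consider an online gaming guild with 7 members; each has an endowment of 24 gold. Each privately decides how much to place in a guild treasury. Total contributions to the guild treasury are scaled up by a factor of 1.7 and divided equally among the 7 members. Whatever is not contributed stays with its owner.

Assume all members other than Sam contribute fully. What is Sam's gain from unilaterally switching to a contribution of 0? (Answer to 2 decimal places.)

Switching from a contribution of 24 to 0 lets Sam keep an extra 24 gold, but lowers the guild treasury by 24, which costs Sam their own share of that drop: 1.7/7 × 24 = 5.83.
Net gain = 24 − 5.83 = 18.17. The private return per contributed unit (0.2429) is below 1, so free-riding is indeed the best response regardless of what the others do.

18.17 gold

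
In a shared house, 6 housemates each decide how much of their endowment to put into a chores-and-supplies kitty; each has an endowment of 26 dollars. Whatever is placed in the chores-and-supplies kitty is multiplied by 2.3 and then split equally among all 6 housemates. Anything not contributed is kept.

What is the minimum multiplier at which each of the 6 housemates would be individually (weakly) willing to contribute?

A contributed unit returns (multiplier)/6 to its contributor.
This reaches 1 exactly when the multiplier is 6.

6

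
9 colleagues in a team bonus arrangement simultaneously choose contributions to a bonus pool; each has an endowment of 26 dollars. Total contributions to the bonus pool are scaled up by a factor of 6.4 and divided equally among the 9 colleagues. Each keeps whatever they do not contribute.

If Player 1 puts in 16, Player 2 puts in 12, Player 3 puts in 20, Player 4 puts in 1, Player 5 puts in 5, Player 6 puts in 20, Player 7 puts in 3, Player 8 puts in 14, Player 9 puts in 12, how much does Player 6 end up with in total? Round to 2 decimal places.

Total contributed: 16 + 12 + 20 + 1 + 5 + 20 + 3 + 14 + 12 = 103.
Each receives 6.4 × 103 / 9 = 73.24 from the bonus pool.
Player 6 keeps 26 − 20 = 6, so Player 6's payoff is 6 + 73.24 = 79.24.

79.24 dollars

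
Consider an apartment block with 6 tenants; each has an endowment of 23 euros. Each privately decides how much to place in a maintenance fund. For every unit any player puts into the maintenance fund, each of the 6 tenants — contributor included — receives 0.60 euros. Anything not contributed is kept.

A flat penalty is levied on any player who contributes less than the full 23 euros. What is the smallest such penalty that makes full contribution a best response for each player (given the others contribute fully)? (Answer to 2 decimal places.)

Given the others contribute fully, the best deviation is to contribute 0 (any partial contribution still incurs the fine and gives up units whose private return 0.60 is below 1).
Deviating from 23 to 0 saves 23 euros but forfeits the deviator's share of the drop in the maintenance fund: 0.60 × 23 = 13.80.
So the deviation gain is 23 − 13.80 = 9.20, and the fine must be at least 9.20 euros to wipe it out.

9.20 euros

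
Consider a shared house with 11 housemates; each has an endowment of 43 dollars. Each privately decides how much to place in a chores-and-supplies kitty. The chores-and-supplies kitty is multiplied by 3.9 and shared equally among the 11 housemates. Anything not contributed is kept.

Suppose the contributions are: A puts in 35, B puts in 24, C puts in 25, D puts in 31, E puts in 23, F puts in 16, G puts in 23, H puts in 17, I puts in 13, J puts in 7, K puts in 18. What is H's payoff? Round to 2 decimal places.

108.25 dollars

Total contributed: 35 + 24 + 25 + 31 + 23 + 16 + 23 + 17 + 13 + 7 + 18 = 232.
Each receives 3.9 × 232 / 11 = 82.25 from the chores-and-supplies kitty.
H keeps 43 − 17 = 26, so H's payoff is 26 + 82.25 = 108.25.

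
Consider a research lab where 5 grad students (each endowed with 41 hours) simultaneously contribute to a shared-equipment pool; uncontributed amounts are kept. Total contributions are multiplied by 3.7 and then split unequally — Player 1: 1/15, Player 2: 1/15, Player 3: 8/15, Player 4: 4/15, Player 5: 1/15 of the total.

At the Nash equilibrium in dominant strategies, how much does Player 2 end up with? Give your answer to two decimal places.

Each unit j contributes comes back to j as 3.7 × (j's share), so j prefers to contribute only if that share exceeds 1/3.7 = 0.2703; otherwise keeping the unit dominates.
Player 3 alone (share 8/15) is above the threshold, contributing 41; the remaining 4 contribute 0. Total contributed: 41.
Player 2 keeps 41 and receives 3.7 × 41 × 1/15 = 10.11 from the shared-equipment pool, for a payoff of 51.11.

51.11 hours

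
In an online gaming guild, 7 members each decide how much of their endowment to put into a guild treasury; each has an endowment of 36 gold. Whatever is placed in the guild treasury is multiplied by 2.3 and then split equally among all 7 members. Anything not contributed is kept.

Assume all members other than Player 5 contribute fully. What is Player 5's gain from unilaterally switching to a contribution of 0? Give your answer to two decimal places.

24.17 gold

Switching from a contribution of 36 to 0 lets Player 5 keep an extra 36 gold, but lowers the guild treasury by 36, which costs Player 5 their own share of that drop: 2.3/7 × 36 = 11.83.
Net gain = 36 − 11.83 = 24.17. The private return per contributed unit (0.3286) is below 1, so free-riding is indeed the best response regardless of what the others do.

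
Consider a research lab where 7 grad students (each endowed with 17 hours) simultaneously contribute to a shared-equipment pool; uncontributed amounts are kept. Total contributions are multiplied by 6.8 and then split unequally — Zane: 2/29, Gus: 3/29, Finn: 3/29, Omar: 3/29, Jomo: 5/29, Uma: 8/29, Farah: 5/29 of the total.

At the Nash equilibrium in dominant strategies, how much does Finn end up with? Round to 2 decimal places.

For player j, contributing a unit is worthwhile iff 6.8 × (j's share) ≥ 1, i.e. iff j's share is at least 0.1471.
Jomo, Uma and Farah clear that bar, contributing 17 each; the remaining 4 contribute 0. Total contributed: 51.
Finn keeps 17 and receives 6.8 × 51 × 3/29 = 35.88 from the shared-equipment pool, for a payoff of 52.88.

52.88 hours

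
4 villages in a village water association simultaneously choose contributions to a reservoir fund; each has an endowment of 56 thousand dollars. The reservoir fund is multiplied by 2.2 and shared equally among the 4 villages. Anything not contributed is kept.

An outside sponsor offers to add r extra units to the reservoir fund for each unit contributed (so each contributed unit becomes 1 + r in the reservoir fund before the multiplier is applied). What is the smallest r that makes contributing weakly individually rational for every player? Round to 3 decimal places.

0.818

With matching at rate r, one contributed unit becomes (1 + r) in the reservoir fund and returns 2.2 × (1 + r) / 4 to the contributor.
Setting this equal to 1: 1 + r = 4/2.2 = 1.8182.
So the minimum matching rate is r = 1.8182 − 1 = 0.818.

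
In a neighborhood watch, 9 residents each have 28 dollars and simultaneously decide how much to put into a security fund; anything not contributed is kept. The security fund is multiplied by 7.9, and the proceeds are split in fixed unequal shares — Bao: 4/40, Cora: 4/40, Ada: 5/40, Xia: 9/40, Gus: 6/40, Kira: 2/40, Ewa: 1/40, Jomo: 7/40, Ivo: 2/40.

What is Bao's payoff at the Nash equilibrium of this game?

Each unit j contributes comes back to j as 7.9 × (j's share), so j prefers to contribute only if that share exceeds 1/7.9 = 0.1266; otherwise keeping the unit dominates.
The shares above 0.1266 belong to Xia, Gus and Jomo, contributing 28 each; the remaining 6 contribute 0. Total contributed: 84.
Bao keeps 28 and receives 7.9 × 84 × 4/40 = 66.36 from the security fund, for a payoff of 94.36.

94.36 dollars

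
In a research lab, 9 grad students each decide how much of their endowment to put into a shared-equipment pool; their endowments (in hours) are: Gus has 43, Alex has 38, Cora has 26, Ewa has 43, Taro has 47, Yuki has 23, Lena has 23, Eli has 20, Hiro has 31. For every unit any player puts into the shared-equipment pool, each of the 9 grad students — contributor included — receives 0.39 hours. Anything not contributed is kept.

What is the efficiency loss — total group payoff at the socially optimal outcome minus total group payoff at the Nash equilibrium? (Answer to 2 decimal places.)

The private return per contributed unit is 0.39 < 1 for everyone, so the Nash equilibrium is zero contribution and the group total is Σ E_j = 43 + 38 + 26 + 43 + 47 + 23 + 23 + 20 + 31 = 294.
Each contributed unit returns 3.510 to the group, so the social optimum is full contribution by everyone: group total = 3.510 × 294 = 1031.94.
Efficiency loss = (3.510 − 1) × 294 = 737.94.

737.94 hours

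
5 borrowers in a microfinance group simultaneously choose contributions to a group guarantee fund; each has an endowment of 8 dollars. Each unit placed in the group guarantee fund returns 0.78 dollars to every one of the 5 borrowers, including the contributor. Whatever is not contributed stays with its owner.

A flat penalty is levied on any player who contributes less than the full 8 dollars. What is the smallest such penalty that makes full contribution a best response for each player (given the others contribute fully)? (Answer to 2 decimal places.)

Given the others contribute fully, the best deviation is to contribute 0 (any partial contribution still incurs the fine and gives up units whose private return 0.78 is below 1).
Deviating from 8 to 0 saves 8 dollars but forfeits the deviator's share of the drop in the group guarantee fund: 0.78 × 8 = 6.24.
So the deviation gain is 8 − 6.24 = 1.76, and the fine must be at least 1.76 dollars to wipe it out.

1.76 dollars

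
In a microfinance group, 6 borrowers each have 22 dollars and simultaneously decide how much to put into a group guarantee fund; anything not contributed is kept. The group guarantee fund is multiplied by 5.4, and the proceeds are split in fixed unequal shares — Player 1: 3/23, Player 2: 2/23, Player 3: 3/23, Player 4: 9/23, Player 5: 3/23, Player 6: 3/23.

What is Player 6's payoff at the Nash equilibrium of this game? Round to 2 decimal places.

37.50 dollars

For player j, contributing a unit is worthwhile iff 5.4 × (j's share) ≥ 1, i.e. iff j's share is at least 0.1852.
Player 4 alone (share 9/23) is above the threshold, contributing 22; the remaining 5 contribute 0. Total contributed: 22.
Player 6 keeps 22 and receives 5.4 × 22 × 3/23 = 15.50 from the group guarantee fund, for a payoff of 37.50.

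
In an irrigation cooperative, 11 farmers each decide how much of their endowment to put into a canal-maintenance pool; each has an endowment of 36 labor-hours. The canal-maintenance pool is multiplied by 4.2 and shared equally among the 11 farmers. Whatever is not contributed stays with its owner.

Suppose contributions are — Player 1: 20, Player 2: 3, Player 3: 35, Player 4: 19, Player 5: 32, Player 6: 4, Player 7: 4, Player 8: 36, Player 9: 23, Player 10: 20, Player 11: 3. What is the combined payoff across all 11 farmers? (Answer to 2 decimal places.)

Total contributed: 20 + 3 + 35 + 19 + 32 + 4 + 4 + 36 + 23 + 20 + 3 = 199; total kept: 11 × 36 − 199 = 197.
The canal-maintenance pool pays out 4.2 × 199 = 835.80 in aggregate.
Group total = 197 + 835.80 = 1032.80.

1032.80 labor-hours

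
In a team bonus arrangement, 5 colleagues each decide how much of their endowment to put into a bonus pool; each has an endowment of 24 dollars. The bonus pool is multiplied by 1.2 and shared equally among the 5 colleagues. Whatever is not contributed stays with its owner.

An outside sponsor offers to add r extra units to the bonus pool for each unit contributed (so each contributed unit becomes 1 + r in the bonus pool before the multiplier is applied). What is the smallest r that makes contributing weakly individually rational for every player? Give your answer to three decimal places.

With matching at rate r, one contributed unit becomes (1 + r) in the bonus pool and returns 1.2 × (1 + r) / 5 to the contributor.
Setting this equal to 1: 1 + r = 5/1.2 = 4.1667.
So the minimum matching rate is r = 4.1667 − 1 = 3.167.

3.167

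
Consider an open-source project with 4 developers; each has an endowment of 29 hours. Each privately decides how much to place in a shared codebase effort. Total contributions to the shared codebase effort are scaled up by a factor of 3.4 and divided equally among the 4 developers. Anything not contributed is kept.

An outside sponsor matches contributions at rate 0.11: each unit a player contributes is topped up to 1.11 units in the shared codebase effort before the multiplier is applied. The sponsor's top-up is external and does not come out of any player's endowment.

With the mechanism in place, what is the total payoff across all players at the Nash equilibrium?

Even with the mechanism, each unit contributed returns only 3.4 × 1.11 / 4 = 0.9435 per unit of net cost, so contributing nothing is still dominant.
At the Nash equilibrium no one contributes; group total payoff = 4 × 29 = 116.

116.00 hours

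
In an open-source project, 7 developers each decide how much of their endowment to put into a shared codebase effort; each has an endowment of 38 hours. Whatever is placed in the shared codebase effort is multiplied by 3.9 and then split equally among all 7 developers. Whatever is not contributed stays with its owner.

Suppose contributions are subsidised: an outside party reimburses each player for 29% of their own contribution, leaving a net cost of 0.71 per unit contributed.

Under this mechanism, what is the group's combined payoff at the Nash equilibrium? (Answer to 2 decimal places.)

266.00 hours

Even with the mechanism, each unit contributed returns only (3.9/7) / 0.71 = 0.7847 per unit of net cost, so contributing nothing is still dominant.
At the Nash equilibrium no one contributes; group total payoff = 7 × 38 = 266.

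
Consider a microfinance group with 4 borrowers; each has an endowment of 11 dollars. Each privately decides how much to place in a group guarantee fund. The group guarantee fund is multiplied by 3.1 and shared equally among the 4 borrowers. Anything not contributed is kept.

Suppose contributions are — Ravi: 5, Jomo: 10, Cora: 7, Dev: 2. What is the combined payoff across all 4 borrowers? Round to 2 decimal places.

94.40 dollars

Total contributed: 5 + 10 + 7 + 2 = 24; total kept: 4 × 11 − 24 = 20.
The group guarantee fund pays out 3.1 × 24 = 74.40 in aggregate.
Group total = 20 + 74.40 = 94.40.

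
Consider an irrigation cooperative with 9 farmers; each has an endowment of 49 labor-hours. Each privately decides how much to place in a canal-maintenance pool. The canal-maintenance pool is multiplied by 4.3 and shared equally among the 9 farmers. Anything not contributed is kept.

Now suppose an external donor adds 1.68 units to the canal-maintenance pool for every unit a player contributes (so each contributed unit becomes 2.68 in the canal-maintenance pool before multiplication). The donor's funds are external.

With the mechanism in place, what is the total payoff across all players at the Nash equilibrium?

5082.08 labor-hours

Under the mechanism each unit contributed yields 4.3 × 2.68 / 9 = 1.2804 back to its contributor per unit of net cost, which exceeds 1, making full contribution the dominant choice for everyone.
At the Nash equilibrium everyone contributes 49. Group total payoff = 4.3 × 2.68 × 441 = 5082.08.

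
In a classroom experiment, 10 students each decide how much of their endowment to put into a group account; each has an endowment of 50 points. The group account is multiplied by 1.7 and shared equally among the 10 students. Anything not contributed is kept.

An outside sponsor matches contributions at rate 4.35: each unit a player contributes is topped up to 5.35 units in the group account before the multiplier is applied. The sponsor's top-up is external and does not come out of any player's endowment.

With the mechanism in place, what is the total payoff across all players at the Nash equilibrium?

500.00 points

Even with the mechanism, each unit contributed returns only 1.7 × 5.35 / 10 = 0.9095 per unit of net cost, so contributing nothing is still dominant.
Everyone keeps their endowment and the group total is 10 × 50 = 500.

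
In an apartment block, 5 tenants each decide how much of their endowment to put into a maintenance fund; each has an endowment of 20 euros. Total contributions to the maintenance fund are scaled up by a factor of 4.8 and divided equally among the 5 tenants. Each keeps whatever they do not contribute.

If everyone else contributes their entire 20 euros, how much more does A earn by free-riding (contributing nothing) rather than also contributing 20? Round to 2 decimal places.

Switching from a contribution of 20 to 0 lets A keep an extra 20 euros, but lowers the maintenance fund by 20, which costs A their own share of that drop: 4.8/5 × 20 = 19.20.
Net gain = 20 − 19.20 = 0.80. The private return per contributed unit (0.9600) is below 1, so free-riding is indeed the best response regardless of what the others do.

0.80 euros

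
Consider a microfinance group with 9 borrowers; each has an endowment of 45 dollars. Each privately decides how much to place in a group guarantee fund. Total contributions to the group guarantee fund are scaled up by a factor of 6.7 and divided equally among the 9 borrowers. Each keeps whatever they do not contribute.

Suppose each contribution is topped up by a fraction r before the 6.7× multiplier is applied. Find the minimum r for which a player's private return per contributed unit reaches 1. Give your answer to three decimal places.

With matching at rate r, one contributed unit becomes (1 + r) in the group guarantee fund and returns 6.7 × (1 + r) / 9 to the contributor.
Setting this equal to 1: 1 + r = 9/6.7 = 1.3433.
So the minimum matching rate is r = 1.3433 − 1 = 0.343.

0.343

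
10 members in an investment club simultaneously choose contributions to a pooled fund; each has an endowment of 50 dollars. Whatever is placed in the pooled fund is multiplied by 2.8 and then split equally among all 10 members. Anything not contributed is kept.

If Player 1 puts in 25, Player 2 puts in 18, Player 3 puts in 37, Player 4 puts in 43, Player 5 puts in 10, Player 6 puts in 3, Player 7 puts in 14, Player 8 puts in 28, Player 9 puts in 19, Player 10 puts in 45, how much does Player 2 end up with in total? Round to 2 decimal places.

Total contributed: 25 + 18 + 37 + 43 + 10 + 3 + 14 + 28 + 19 + 45 = 242.
Each receives 2.8 × 242 / 10 = 67.76 from the pooled fund.
Player 2 keeps 50 − 18 = 32, so Player 2's payoff is 32 + 67.76 = 99.76.

99.76 dollars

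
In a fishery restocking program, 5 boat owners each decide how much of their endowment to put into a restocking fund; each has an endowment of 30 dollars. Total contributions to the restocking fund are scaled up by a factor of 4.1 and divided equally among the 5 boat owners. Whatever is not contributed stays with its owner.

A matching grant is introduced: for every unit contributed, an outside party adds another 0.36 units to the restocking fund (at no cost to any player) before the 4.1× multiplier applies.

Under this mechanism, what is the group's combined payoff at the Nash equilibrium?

Under the mechanism each unit contributed yields 4.1 × 1.36 / 5 = 1.1152 back to its contributor per unit of net cost, which exceeds 1, making full contribution the dominant choice for everyone.
So the Nash equilibrium is full contribution by all 5; the group earns 4.1 × 1.36 × 150 = 836.40.

836.40 dollars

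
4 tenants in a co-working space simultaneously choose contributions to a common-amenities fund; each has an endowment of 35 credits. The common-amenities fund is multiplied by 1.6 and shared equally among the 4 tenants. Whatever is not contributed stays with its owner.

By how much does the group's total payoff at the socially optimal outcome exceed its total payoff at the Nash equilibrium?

84.00 credits

Each contributed unit returns 1.6/4 = 0.4000 to its contributor — below 1 — so contributing 0 is dominant for every player. At the Nash equilibrium everyone keeps their 35, and the group total is 4 × 35 = 140.
Each contributed unit returns 1.600 to the group as a whole (0.4000 to each of 4 players), which exceeds 1, so the social optimum is full contribution: group total = 1.600 × 140 = 224.00.
Efficiency loss = 224.00 − 140 = 84.00.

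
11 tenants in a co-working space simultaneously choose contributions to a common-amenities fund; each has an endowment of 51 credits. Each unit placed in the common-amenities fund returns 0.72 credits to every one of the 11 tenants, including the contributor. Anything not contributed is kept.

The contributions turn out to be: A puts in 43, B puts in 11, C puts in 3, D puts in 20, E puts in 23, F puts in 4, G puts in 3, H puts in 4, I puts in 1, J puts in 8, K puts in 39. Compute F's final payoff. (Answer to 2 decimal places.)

Total contributed: 43 + 11 + 3 + 20 + 23 + 4 + 3 + 4 + 1 + 8 + 39 = 159.
Each receives 0.72 × 159 = 114.48 from the common-amenities fund.
F keeps 51 − 4 = 47, so F's payoff is 47 + 114.48 = 161.48.

161.48 credits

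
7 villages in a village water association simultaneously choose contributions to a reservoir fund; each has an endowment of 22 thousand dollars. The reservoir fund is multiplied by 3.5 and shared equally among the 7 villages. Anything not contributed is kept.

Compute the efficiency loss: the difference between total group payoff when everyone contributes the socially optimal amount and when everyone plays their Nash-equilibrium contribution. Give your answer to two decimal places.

Each contributed unit returns 3.5/7 = 0.5000 to its contributor — below 1 — so contributing 0 is dominant for every player. At the Nash equilibrium everyone keeps their 22, and the group total is 7 × 22 = 154.
Each contributed unit returns 3.500 to the group as a whole (0.5000 to each of 7 players), which exceeds 1, so the social optimum is full contribution: group total = 3.500 × 154 = 539.00.
Efficiency loss = 539.00 − 154 = 385.00.

385.00 thousand dollars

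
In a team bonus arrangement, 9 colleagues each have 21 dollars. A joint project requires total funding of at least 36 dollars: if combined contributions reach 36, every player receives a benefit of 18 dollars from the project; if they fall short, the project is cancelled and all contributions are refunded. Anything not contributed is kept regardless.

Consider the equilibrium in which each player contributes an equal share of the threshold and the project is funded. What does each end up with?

35 dollars

Equal share of the threshold: 36/9 = 4.
At this profile no one gains by cutting their contribution: any cut drops the total below 36, the project is cancelled, contributions are refunded, and the deviator ends with 21, which is less than 21 − 4 + 18 = 35. Contributing more than 4 just wastes the excess. So contributing exactly 4 is a best response.
Each player's payoff: 21 − 4 + 18 = 35.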